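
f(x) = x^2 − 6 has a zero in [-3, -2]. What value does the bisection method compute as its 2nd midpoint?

x = -2.5 gives f = 0.25, positive; keep [-2.5, -2]
x = -2.25 gives f = -0.9375, negative; keep [-2.5, -2.25]

-2.25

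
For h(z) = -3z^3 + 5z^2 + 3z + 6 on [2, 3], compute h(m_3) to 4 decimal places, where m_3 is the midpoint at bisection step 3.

midpoint 2.5: h = -2.125 < 0 → [2, 2.5]
midpoint 2.25: h = 3.890625 > 0 → [2.25, 2.5]
midpoint 2.375: h = 1.138672 > 0 → [2.375, 2.5]

1.1387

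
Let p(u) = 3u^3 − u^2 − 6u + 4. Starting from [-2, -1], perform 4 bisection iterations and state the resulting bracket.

[-1.5625, -1.5]

u = -1.5 gives p = 0.625, positive; keep [-2, -1.5]
u = -1.75 gives p = -4.640625, negative; keep [-1.75, -1.5]
u = -1.625 gives p = -1.763672, negative; keep [-1.625, -1.5]
u = -1.5625 gives p = -0.5105, negative; keep [-1.5625, -1.5]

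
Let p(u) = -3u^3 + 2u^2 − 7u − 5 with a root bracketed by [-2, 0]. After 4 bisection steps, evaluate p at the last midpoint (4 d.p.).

m = -1, p(m) = 7 (+); new bracket [-1, 0]
m = -0.5, p(m) = -0.625 (−); new bracket [-1, -0.5]
m = -0.75, p(m) = 2.640625 (+); new bracket [-0.75, -0.5]
m = -0.625, p(m) = 0.8887 (+); new bracket [-0.625, -0.5]

0.8887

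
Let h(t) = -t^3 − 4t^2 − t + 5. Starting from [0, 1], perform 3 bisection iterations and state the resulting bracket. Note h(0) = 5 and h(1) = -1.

[0.875, 1]

midpoint 0.5: h = 3.375 > 0 → [0.5, 1]
midpoint 0.75: h = 1.578125 > 0 → [0.75, 1]
midpoint 0.875: h = 0.392578 > 0 → [0.875, 1]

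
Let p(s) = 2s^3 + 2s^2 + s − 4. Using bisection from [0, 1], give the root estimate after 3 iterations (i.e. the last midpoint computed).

0.875

m = 0.5, p(m) = -2.75 (−); new bracket [0.5, 1]
m = 0.75, p(m) = -1.28125 (−); new bracket [0.75, 1]
m = 0.875, p(m) = -0.253906 (−); new bracket [0.875, 1]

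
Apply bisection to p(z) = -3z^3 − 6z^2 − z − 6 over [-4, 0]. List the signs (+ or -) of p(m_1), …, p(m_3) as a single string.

-++

m = -2, p(m) = -4 (−); new bracket [-4, -2]
m = -3, p(m) = 24 (+); new bracket [-3, -2]
m = -2.5, p(m) = 5.875 (+); new bracket [-2.5, -2]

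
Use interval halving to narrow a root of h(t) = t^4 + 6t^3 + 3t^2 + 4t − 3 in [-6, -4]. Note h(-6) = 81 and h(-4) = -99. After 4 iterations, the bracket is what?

m = -5, h(m) = -73 (−); new bracket [-6, -5]
m = -5.5, h(m) = -17.4375 (−); new bracket [-6, -5.5]
m = -5.75, h(m) = 25.660156 (+); new bracket [-5.75, -5.5]
m = -5.625, h(m) = 2.6799 (+); new bracket [-5.625, -5.5]

[-5.625, -5.5]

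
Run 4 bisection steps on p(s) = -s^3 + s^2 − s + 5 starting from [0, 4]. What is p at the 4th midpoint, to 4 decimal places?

p(2) = -1 < 0, so the root lies in [0, 2]
p(1) = 4 > 0, so the root lies in [1, 2]
p(1.5) = 2.375 > 0, so the root lies in [1.5, 2]
p(1.75) = 0.9531 > 0, so the root lies in [1.75, 2]

0.9531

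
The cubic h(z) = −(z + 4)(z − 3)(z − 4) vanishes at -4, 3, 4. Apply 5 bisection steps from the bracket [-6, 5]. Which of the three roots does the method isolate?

m = -0.5, h(m) = -55.125 (−); new bracket [-6, -0.5]
m = -3.25, h(m) = -33.984375 (−); new bracket [-6, -3.25]
m = -4.625, h(m) = 41.103516 (+); new bracket [-4.625, -3.25]
m = -3.9375, h(m) = -3.4417 (−); new bracket [-4.625, -3.9375]
m = -4.28125, h(m) = 16.9588 (+); new bracket [-4.28125, -3.9375]

-4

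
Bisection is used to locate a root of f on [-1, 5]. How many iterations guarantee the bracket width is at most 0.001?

Width after n steps is 6/2^n. Need 2^n ≥ 6/0.001 = 6000.
2^12 = 4096 < 6000 ≤ 2^13 = 8192, so n = 13.

13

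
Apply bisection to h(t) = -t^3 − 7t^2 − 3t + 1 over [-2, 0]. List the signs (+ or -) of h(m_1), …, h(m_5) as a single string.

midpoint -1: h = -2 < 0 → [-1, 0]
midpoint -0.5: h = 0.875 > 0 → [-1, -0.5]
midpoint -0.75: h = -0.265625 < 0 → [-0.75, -0.5]
midpoint -0.625: h = 0.3848 > 0 → [-0.75, -0.625]
midpoint -0.6875: h = 0.0789 > 0 → [-0.75, -0.6875]

-+-++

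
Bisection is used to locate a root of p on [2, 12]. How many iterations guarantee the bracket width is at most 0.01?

Width after n steps is 10/2^n. Need 2^n ≥ 10/0.01 = 1000.
2^9 = 512 < 1000 ≤ 2^10 = 1024, so n = 10.

10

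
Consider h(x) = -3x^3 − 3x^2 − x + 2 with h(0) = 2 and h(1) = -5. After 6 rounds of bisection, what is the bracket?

[0.546875, 0.5625]

x = 0.5 gives h = 0.375, positive; keep [0.5, 1]
x = 0.75 gives h = -1.703125, negative; keep [0.5, 0.75]
x = 0.625 gives h = -0.529297, negative; keep [0.5, 0.625]
x = 0.5625 gives h = -0.0457, negative; keep [0.5, 0.5625]
x = 0.53125 gives h = 0.1723, positive; keep [0.53125, 0.5625]
x = 0.546875 gives h = 0.0652, positive; keep [0.546875, 0.5625]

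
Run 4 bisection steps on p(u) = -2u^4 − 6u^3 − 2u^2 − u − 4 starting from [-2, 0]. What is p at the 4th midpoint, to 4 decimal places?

-0.0669

midpoint -1: p = -1 < 0 → [-2, -1]
midpoint -1.5: p = 3.125 > 0 → [-1.5, -1]
midpoint -1.25: p = 0.960938 > 0 → [-1.25, -1]
midpoint -1.125: p = -0.0669 < 0 → [-1.25, -1.125]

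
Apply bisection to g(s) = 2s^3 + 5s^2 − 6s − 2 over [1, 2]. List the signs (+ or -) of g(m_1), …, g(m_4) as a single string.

+++-

g(1.5) = 7 > 0, so the root lies in [1, 1.5]
g(1.25) = 2.21875 > 0, so the root lies in [1, 1.25]
g(1.125) = 0.425781 > 0, so the root lies in [1, 1.125]
g(1.0625) = -0.3315 < 0, so the root lies in [1.0625, 1.125]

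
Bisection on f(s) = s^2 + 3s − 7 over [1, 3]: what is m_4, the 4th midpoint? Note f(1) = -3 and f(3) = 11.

s = 2 gives f = 3, positive; keep [1, 2]
s = 1.5 gives f = -0.25, negative; keep [1.5, 2]
s = 1.75 gives f = 1.3125, positive; keep [1.5, 1.75]
s = 1.625 gives f = 0.5156, positive; keep [1.5, 1.625]

1.625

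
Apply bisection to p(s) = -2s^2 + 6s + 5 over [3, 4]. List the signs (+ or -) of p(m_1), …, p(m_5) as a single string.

+-+-+

m = 3.5, p(m) = 1.5 (+); new bracket [3.5, 4]
m = 3.75, p(m) = -0.625 (−); new bracket [3.5, 3.75]
m = 3.625, p(m) = 0.46875 (+); new bracket [3.625, 3.75]
m = 3.6875, p(m) = -0.0703 (−); new bracket [3.625, 3.6875]
m = 3.65625, p(m) = 0.2012 (+); new bracket [3.65625, 3.6875]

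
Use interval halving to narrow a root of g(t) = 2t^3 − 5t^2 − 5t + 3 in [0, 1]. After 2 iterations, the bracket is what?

[0.25, 0.5]

midpoint 0.5: g = -0.5 < 0 → [0, 0.5]
midpoint 0.25: g = 1.46875 > 0 → [0.25, 0.5]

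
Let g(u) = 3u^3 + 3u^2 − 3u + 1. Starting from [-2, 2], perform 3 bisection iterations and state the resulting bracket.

[-2, -1.5]

m = 0, g(m) = 1 (+); new bracket [-2, 0]
m = -1, g(m) = 4 (+); new bracket [-2, -1]
m = -1.5, g(m) = 2.125 (+); new bracket [-2, -1.5]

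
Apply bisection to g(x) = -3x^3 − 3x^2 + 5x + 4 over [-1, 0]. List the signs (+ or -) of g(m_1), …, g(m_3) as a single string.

+-+

midpoint -0.5: g = 1.125 > 0 → [-1, -0.5]
midpoint -0.75: g = -0.171875 < 0 → [-0.75, -0.5]
midpoint -0.625: g = 0.435547 > 0 → [-0.75, -0.625]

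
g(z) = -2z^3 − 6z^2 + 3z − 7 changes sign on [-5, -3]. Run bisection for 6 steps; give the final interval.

[-3.6875, -3.65625]

g(-4) = 13 > 0, so the root lies in [-4, -3]
g(-3.5) = -5.25 < 0, so the root lies in [-4, -3.5]
g(-3.75) = 2.84375 > 0, so the root lies in [-3.75, -3.5]
g(-3.625) = -1.4492 < 0, so the root lies in [-3.75, -3.625]
g(-3.6875) = 0.6343 > 0, so the root lies in [-3.6875, -3.625]
g(-3.65625) = -0.423 < 0, so the root lies in [-3.6875, -3.65625]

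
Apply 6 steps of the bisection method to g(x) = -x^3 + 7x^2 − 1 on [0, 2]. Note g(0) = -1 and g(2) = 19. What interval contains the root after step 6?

x = 1 gives g = 5, positive; keep [0, 1]
x = 0.5 gives g = 0.625, positive; keep [0, 0.5]
x = 0.25 gives g = -0.578125, negative; keep [0.25, 0.5]
x = 0.375 gives g = -0.0684, negative; keep [0.375, 0.5]
x = 0.4375 gives g = 0.2561, positive; keep [0.375, 0.4375]
x = 0.40625 gives g = 0.0882, positive; keep [0.375, 0.40625]

[0.375, 0.40625]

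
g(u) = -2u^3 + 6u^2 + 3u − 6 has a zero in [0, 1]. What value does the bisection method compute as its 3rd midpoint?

0.875

g(0.5) = -3.25 < 0, so the root lies in [0.5, 1]
g(0.75) = -1.21875 < 0, so the root lies in [0.75, 1]
g(0.875) = -0.121094 < 0, so the root lies in [0.875, 1]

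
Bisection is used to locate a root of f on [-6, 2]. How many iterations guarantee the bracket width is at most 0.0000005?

Width after n steps is 8/2^n. Need 2^n ≥ 8/0.0000005 = 16000000.
2^23 = 8388608 < 16000000 ≤ 2^24 = 16777216, so n = 24.

24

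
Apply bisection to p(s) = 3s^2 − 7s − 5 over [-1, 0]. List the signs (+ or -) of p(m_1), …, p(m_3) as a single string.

m = -0.5, p(m) = -0.75 (−); new bracket [-1, -0.5]
m = -0.75, p(m) = 1.9375 (+); new bracket [-0.75, -0.5]
m = -0.625, p(m) = 0.546875 (+); new bracket [-0.625, -0.5]

-++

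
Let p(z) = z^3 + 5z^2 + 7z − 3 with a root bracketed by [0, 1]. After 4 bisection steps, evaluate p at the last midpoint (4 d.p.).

p(0.5) = 1.875 > 0, so the root lies in [0, 0.5]
p(0.25) = -0.921875 < 0, so the root lies in [0.25, 0.5]
p(0.375) = 0.380859 > 0, so the root lies in [0.25, 0.375]
p(0.3125) = -0.2937 < 0, so the root lies in [0.3125, 0.375]

-0.2937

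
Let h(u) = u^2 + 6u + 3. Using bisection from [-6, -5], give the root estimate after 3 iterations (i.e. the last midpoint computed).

u = -5.5 gives h = 0.25, positive; keep [-5.5, -5]
u = -5.25 gives h = -0.9375, negative; keep [-5.5, -5.25]
u = -5.375 gives h = -0.359375, negative; keep [-5.5, -5.375]

-5.375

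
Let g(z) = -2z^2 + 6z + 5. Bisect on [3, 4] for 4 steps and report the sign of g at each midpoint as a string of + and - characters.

+-+-

m = 3.5, g(m) = 1.5 (+); new bracket [3.5, 4]
m = 3.75, g(m) = -0.625 (−); new bracket [3.5, 3.75]
m = 3.625, g(m) = 0.46875 (+); new bracket [3.625, 3.75]
m = 3.6875, g(m) = -0.0703 (−); new bracket [3.625, 3.6875]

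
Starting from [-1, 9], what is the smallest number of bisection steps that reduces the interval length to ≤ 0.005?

Width after n steps is 10/2^n. Need 2^n ≥ 10/0.005 = 2000.
2^10 = 1024 < 2000 ≤ 2^11 = 2048, so n = 11.

11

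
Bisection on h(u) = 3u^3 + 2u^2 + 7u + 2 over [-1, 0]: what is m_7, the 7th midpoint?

-0.3046875

midpoint -0.5: h = -1.375 < 0 → [-0.5, 0]
midpoint -0.25: h = 0.328125 > 0 → [-0.5, -0.25]
midpoint -0.375: h = -0.501953 < 0 → [-0.375, -0.25]
midpoint -0.3125: h = -0.0837 < 0 → [-0.3125, -0.25]
midpoint -0.28125: h = 0.1227 > 0 → [-0.3125, -0.28125]
midpoint -0.296875: h = 0.0196 > 0 → [-0.3125, -0.296875]
midpoint -0.3046875: h = -0.032 < 0 → [-0.3046875, -0.296875]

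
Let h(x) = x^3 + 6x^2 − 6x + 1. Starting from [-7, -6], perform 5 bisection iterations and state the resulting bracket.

[-6.90625, -6.875]

x = -6.5 gives h = 18.875, positive; keep [-7, -6.5]
x = -6.75 gives h = 7.328125, positive; keep [-7, -6.75]
x = -6.875 gives h = 0.892578, positive; keep [-7, -6.875]
x = -6.9375 gives h = -2.4958, negative; keep [-6.9375, -6.875]
x = -6.90625 gives h = -0.7873, negative; keep [-6.90625, -6.875]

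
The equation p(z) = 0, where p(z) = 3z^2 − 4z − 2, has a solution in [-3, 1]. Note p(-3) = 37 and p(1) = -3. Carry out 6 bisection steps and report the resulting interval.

z = -1 gives p = 5, positive; keep [-1, 1]
z = 0 gives p = -2, negative; keep [-1, 0]
z = -0.5 gives p = 0.75, positive; keep [-0.5, 0]
z = -0.25 gives p = -0.8125, negative; keep [-0.5, -0.25]
z = -0.375 gives p = -0.0781, negative; keep [-0.5, -0.375]
z = -0.4375 gives p = 0.3242, positive; keep [-0.4375, -0.375]

[-0.4375, -0.375]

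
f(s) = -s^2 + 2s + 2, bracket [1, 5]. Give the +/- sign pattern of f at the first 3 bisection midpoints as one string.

f(3) = -1 < 0, so the root lies in [1, 3]
f(2) = 2 > 0, so the root lies in [2, 3]
f(2.5) = 0.75 > 0, so the root lies in [2.5, 3]

-++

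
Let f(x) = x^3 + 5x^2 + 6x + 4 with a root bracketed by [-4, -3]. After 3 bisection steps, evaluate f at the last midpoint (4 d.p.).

0.3184

f(-3.5) = 1.375 > 0, so the root lies in [-4, -3.5]
f(-3.75) = -0.921875 < 0, so the root lies in [-3.75, -3.5]
f(-3.625) = 0.318359 > 0, so the root lies in [-3.75, -3.625]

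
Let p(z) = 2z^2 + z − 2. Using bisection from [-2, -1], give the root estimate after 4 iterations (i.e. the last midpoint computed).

midpoint -1.5: p = 1 > 0 → [-1.5, -1]
midpoint -1.25: p = -0.125 < 0 → [-1.5, -1.25]
midpoint -1.375: p = 0.40625 > 0 → [-1.375, -1.25]
midpoint -1.3125: p = 0.1328 > 0 → [-1.3125, -1.25]

-1.3125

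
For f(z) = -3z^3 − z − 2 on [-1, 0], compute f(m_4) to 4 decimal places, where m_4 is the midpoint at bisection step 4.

-0.3376

m = -0.5, f(m) = -1.125 (−); new bracket [-1, -0.5]
m = -0.75, f(m) = 0.015625 (+); new bracket [-0.75, -0.5]
m = -0.625, f(m) = -0.642578 (−); new bracket [-0.75, -0.625]
m = -0.6875, f(m) = -0.3376 (−); new bracket [-0.75, -0.6875]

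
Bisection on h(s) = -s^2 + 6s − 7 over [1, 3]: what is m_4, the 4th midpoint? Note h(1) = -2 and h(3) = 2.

1.625

midpoint 2: h = 1 > 0 → [1, 2]
midpoint 1.5: h = -0.25 < 0 → [1.5, 2]
midpoint 1.75: h = 0.4375 > 0 → [1.5, 1.75]
midpoint 1.625: h = 0.1094 > 0 → [1.5, 1.625]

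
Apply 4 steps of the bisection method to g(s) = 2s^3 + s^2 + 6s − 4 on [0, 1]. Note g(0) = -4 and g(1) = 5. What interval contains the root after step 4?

s = 0.5 gives g = -0.5, negative; keep [0.5, 1]
s = 0.75 gives g = 1.90625, positive; keep [0.5, 0.75]
s = 0.625 gives g = 0.628906, positive; keep [0.5, 0.625]
s = 0.5625 gives g = 0.0474, positive; keep [0.5, 0.5625]

[0.5, 0.5625]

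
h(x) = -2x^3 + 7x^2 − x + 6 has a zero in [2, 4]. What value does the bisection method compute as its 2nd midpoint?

midpoint 3: h = 12 > 0 → [3, 4]
midpoint 3.5: h = 2.5 > 0 → [3.5, 4]

3.5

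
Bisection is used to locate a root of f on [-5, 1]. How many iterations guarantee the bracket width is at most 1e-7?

26

Width after n steps is 6/2^n. Need 2^n ≥ 6/1e-7 = 60000000.
2^25 = 33554432 < 60000000 ≤ 2^26 = 67108864, so n = 26.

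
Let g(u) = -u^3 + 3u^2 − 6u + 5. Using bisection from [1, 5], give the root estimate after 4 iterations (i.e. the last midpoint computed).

midpoint 3: g = -13 < 0 → [1, 3]
midpoint 2: g = -3 < 0 → [1, 2]
midpoint 1.5: g = -0.625 < 0 → [1, 1.5]
midpoint 1.25: g = 0.2344 > 0 → [1.25, 1.5]

1.25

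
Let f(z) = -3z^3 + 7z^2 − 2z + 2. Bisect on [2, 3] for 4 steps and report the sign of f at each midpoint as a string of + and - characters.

m = 2.5, f(m) = -6.125 (−); new bracket [2, 2.5]
m = 2.25, f(m) = -1.234375 (−); new bracket [2, 2.25]
m = 2.125, f(m) = 0.572266 (+); new bracket [2.125, 2.25]
m = 2.1875, f(m) = -0.2815 (−); new bracket [2.125, 2.1875]

--+-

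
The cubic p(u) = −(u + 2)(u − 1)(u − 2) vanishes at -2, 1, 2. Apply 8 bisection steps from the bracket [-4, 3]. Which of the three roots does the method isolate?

-2

m = -0.5, p(m) = -5.625 (−); new bracket [-4, -0.5]
m = -2.25, p(m) = 3.453125 (+); new bracket [-2.25, -0.5]
m = -1.375, p(m) = -5.009766 (−); new bracket [-2.25, -1.375]
m = -1.8125, p(m) = -2.0105 (−); new bracket [-2.25, -1.8125]
m = -2.03125, p(m) = 0.3819 (+); new bracket [-2.03125, -1.8125]
m = -1.921875, p(m) = -0.8953 (−); new bracket [-2.03125, -1.921875]
m = -1.9765625, p(m) = -0.2774 (−); new bracket [-2.03125, -1.9765625]
m = -2.00390625, p(m) = 0.047 (+); new bracket [-2.00390625, -1.9765625]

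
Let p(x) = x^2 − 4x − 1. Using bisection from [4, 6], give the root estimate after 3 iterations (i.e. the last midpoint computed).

4.25

m = 5, p(m) = 4 (+); new bracket [4, 5]
m = 4.5, p(m) = 1.25 (+); new bracket [4, 4.5]
m = 4.25, p(m) = 0.0625 (+); new bracket [4, 4.25]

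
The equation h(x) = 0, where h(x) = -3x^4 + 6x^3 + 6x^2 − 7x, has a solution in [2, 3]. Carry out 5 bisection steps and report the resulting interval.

m = 2.5, h(m) = -3.4375 (−); new bracket [2, 2.5]
m = 2.25, h(m) = 6.082031 (+); new bracket [2.25, 2.5]
m = 2.375, h(m) = 2.147705 (+); new bracket [2.375, 2.5]
m = 2.4375, h(m) = -0.4219 (−); new bracket [2.375, 2.4375]
m = 2.40625, h(m) = 0.9165 (+); new bracket [2.40625, 2.4375]

[2.40625, 2.4375]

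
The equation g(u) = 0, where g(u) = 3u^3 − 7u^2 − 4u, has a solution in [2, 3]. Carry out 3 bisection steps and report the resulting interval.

[2.75, 2.875]

midpoint 2.5: g = -6.875 < 0 → [2.5, 3]
midpoint 2.75: g = -1.546875 < 0 → [2.75, 3]
midpoint 2.875: g = 1.931641 > 0 → [2.75, 2.875]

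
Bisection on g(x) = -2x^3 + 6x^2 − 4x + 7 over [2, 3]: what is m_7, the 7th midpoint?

2.7421875

midpoint 2.5: g = 3.25 > 0 → [2.5, 3]
midpoint 2.75: g = -0.21875 < 0 → [2.5, 2.75]
midpoint 2.625: g = 1.667969 > 0 → [2.625, 2.75]
midpoint 2.6875: g = 0.7642 > 0 → [2.6875, 2.75]
midpoint 2.71875: g = 0.2828 > 0 → [2.71875, 2.75]
midpoint 2.734375: g = 0.0346 > 0 → [2.734375, 2.75]
midpoint 2.7421875: g = -0.0915 < 0 → [2.734375, 2.7421875]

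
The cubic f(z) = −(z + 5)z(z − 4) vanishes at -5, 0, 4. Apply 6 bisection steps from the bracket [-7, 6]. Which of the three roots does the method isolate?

-5

m = -0.5, f(m) = -10.125 (−); new bracket [-7, -0.5]
m = -3.75, f(m) = -36.328125 (−); new bracket [-7, -3.75]
m = -5.375, f(m) = 18.896484 (+); new bracket [-5.375, -3.75]
m = -4.5625, f(m) = -17.0916 (−); new bracket [-5.375, -4.5625]
m = -4.96875, f(m) = -1.3926 (−); new bracket [-5.375, -4.96875]
m = -5.171875, f(m) = 8.153 (+); new bracket [-5.171875, -4.96875]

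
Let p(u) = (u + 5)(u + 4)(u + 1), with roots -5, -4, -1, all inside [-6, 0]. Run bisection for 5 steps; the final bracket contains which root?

-1

u = -3 gives p = -4, negative; keep [-3, 0]
u = -1.5 gives p = -4.375, negative; keep [-1.5, 0]
u = -0.75 gives p = 3.453125, positive; keep [-1.5, -0.75]
u = -1.125 gives p = -1.3926, negative; keep [-1.125, -0.75]
u = -0.9375 gives p = 0.7776, positive; keep [-1.125, -0.9375]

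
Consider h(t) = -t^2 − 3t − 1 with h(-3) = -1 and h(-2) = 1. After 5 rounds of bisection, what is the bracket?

h(-2.5) = 0.25 > 0, so the root lies in [-3, -2.5]
h(-2.75) = -0.3125 < 0, so the root lies in [-2.75, -2.5]
h(-2.625) = -0.015625 < 0, so the root lies in [-2.625, -2.5]
h(-2.5625) = 0.1211 > 0, so the root lies in [-2.625, -2.5625]
h(-2.59375) = 0.0537 > 0, so the root lies in [-2.625, -2.59375]

[-2.625, -2.59375]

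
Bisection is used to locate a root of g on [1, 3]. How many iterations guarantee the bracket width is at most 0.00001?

Width after n steps is 2/2^n. Need 2^n ≥ 2/0.00001 = 200000.
2^17 = 131072 < 200000 ≤ 2^18 = 262144, so n = 18.

18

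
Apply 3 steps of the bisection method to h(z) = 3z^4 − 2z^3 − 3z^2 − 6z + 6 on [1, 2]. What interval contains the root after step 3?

h(1.5) = -1.3125 < 0, so the root lies in [1.5, 2]
h(1.75) = 3.730469 > 0, so the root lies in [1.5, 1.75]
h(1.625) = 0.664795 > 0, so the root lies in [1.5, 1.625]

[1.5, 1.625]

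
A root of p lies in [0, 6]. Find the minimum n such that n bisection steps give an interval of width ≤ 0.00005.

Width after n steps is 6/2^n. Need 2^n ≥ 6/0.00005 = 120000.
2^16 = 65536 < 120000 ≤ 2^17 = 131072, so n = 17.

17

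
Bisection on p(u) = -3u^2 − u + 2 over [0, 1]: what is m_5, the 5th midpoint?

m = 0.5, p(m) = 0.75 (+); new bracket [0.5, 1]
m = 0.75, p(m) = -0.4375 (−); new bracket [0.5, 0.75]
m = 0.625, p(m) = 0.203125 (+); new bracket [0.625, 0.75]
m = 0.6875, p(m) = -0.1055 (−); new bracket [0.625, 0.6875]
m = 0.65625, p(m) = 0.0518 (+); new bracket [0.65625, 0.6875]

0.65625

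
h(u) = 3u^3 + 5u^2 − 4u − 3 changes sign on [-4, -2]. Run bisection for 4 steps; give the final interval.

h(-3) = -27 < 0, so the root lies in [-3, -2]
h(-2.5) = -8.625 < 0, so the root lies in [-2.5, -2]
h(-2.25) = -2.859375 < 0, so the root lies in [-2.25, -2]
h(-2.125) = -0.709 < 0, so the root lies in [-2.125, -2]

[-2.125, -2]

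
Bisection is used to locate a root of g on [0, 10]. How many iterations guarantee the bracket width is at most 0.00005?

18

Width after n steps is 10/2^n. Need 2^n ≥ 10/0.00005 = 200000.
2^17 = 131072 < 200000 ≤ 2^18 = 262144, so n = 18.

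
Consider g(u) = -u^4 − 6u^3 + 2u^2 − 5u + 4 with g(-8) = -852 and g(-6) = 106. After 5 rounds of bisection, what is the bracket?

u = -7 gives g = -206, negative; keep [-7, -6]
u = -6.5 gives g = -16.3125, negative; keep [-6.5, -6]
u = -6.25 gives g = 52.339844, positive; keep [-6.5, -6.25]
u = -6.375 gives g = 19.9998, positive; keep [-6.5, -6.375]
u = -6.4375 gives g = 2.3545, positive; keep [-6.5, -6.4375]

[-6.5, -6.4375]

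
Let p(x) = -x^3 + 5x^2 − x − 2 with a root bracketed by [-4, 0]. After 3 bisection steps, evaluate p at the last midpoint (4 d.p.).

x = -2 gives p = 28, positive; keep [-2, 0]
x = -1 gives p = 5, positive; keep [-1, 0]
x = -0.5 gives p = -0.125, negative; keep [-1, -0.5]

-0.1250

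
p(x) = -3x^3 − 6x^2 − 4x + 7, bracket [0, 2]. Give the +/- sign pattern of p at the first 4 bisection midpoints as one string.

-+-+

midpoint 1: p = -6 < 0 → [0, 1]
midpoint 0.5: p = 3.125 > 0 → [0.5, 1]
midpoint 0.75: p = -0.640625 < 0 → [0.5, 0.75]
midpoint 0.625: p = 1.4238 > 0 → [0.625, 0.75]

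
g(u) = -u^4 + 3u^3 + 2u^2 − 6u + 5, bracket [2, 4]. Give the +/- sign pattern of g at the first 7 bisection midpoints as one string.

u = 3 gives g = 5, positive; keep [3, 4]
u = 3.5 gives g = -12.9375, negative; keep [3, 3.5]
u = 3.25 gives g = -1.957031, negative; keep [3, 3.25]
u = 3.125 gives g = 1.9666, positive; keep [3.125, 3.25]
u = 3.1875 gives g = 0.123, positive; keep [3.1875, 3.25]
u = 3.21875 gives g = -0.8865, negative; keep [3.1875, 3.21875]
u = 3.203125 gives g = -0.3742, negative; keep [3.1875, 3.203125]

+--++--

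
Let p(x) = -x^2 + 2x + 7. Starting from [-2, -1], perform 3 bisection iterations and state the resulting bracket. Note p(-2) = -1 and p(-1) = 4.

x = -1.5 gives p = 1.75, positive; keep [-2, -1.5]
x = -1.75 gives p = 0.4375, positive; keep [-2, -1.75]
x = -1.875 gives p = -0.265625, negative; keep [-1.875, -1.75]

[-1.875, -1.75]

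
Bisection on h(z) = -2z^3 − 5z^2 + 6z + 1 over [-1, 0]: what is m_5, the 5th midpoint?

-0.15625

h(-0.5) = -3 < 0, so the root lies in [-0.5, 0]
h(-0.25) = -0.78125 < 0, so the root lies in [-0.25, 0]
h(-0.125) = 0.175781 > 0, so the root lies in [-0.25, -0.125]
h(-0.1875) = -0.2876 < 0, so the root lies in [-0.1875, -0.125]
h(-0.15625) = -0.0519 < 0, so the root lies in [-0.15625, -0.125]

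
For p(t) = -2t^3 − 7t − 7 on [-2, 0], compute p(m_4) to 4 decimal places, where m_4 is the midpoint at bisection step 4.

p(-1) = 2 > 0, so the root lies in [-1, 0]
p(-0.5) = -3.25 < 0, so the root lies in [-1, -0.5]
p(-0.75) = -0.90625 < 0, so the root lies in [-1, -0.75]
p(-0.875) = 0.4648 > 0, so the root lies in [-0.875, -0.75]

0.4648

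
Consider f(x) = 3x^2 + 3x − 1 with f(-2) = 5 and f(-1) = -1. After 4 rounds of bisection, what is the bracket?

m = -1.5, f(m) = 1.25 (+); new bracket [-1.5, -1]
m = -1.25, f(m) = -0.0625 (−); new bracket [-1.5, -1.25]
m = -1.375, f(m) = 0.546875 (+); new bracket [-1.375, -1.25]
m = -1.3125, f(m) = 0.2305 (+); new bracket [-1.3125, -1.25]

[-1.3125, -1.25]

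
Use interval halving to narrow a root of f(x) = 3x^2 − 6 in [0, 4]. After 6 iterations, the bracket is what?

[1.375, 1.4375]

midpoint 2: f = 6 > 0 → [0, 2]
midpoint 1: f = -3 < 0 → [1, 2]
midpoint 1.5: f = 0.75 > 0 → [1, 1.5]
midpoint 1.25: f = -1.3125 < 0 → [1.25, 1.5]
midpoint 1.375: f = -0.3281 < 0 → [1.375, 1.5]
midpoint 1.4375: f = 0.1992 > 0 → [1.375, 1.4375]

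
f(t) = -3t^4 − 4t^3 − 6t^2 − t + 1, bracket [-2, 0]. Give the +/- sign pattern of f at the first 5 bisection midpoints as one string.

midpoint -1: f = -3 < 0 → [-1, 0]
midpoint -0.5: f = 0.3125 > 0 → [-1, -0.5]
midpoint -0.75: f = -0.886719 < 0 → [-0.75, -0.5]
midpoint -0.625: f = -0.2 < 0 → [-0.625, -0.5]
midpoint -0.5625: f = 0.0756 > 0 → [-0.625, -0.5625]

-+--+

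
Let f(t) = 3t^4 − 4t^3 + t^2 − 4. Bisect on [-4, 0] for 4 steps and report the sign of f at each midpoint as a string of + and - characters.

++--

midpoint -2: f = 80 > 0 → [-2, 0]
midpoint -1: f = 4 > 0 → [-1, 0]
midpoint -0.5: f = -3.0625 < 0 → [-1, -0.5]
midpoint -0.75: f = -0.8008 < 0 → [-1, -0.75]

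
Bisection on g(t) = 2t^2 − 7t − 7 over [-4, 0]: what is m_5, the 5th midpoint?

-0.875

midpoint -2: g = 15 > 0 → [-2, 0]
midpoint -1: g = 2 > 0 → [-1, 0]
midpoint -0.5: g = -3 < 0 → [-1, -0.5]
midpoint -0.75: g = -0.625 < 0 → [-1, -0.75]
midpoint -0.875: g = 0.6562 > 0 → [-0.875, -0.75]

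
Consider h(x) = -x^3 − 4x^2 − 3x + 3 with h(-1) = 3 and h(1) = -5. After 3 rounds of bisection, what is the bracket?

m = 0, h(m) = 3 (+); new bracket [0, 1]
m = 0.5, h(m) = 0.375 (+); new bracket [0.5, 1]
m = 0.75, h(m) = -1.921875 (−); new bracket [0.5, 0.75]

[0.5, 0.75]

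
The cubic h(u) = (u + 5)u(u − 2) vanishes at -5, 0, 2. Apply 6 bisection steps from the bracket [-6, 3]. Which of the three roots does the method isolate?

midpoint -1.5: h = 18.375 > 0 → [-6, -1.5]
midpoint -3.75: h = 26.953125 > 0 → [-6, -3.75]
midpoint -4.875: h = 4.189453 > 0 → [-6, -4.875]
midpoint -5.4375: h = -17.6931 < 0 → [-5.4375, -4.875]
midpoint -5.15625: h = -5.7655 < 0 → [-5.15625, -4.875]
midpoint -5.015625: h = -0.5498 < 0 → [-5.015625, -4.875]

-5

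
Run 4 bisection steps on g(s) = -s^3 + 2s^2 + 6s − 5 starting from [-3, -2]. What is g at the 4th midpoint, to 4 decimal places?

m = -2.5, g(m) = 8.125 (+); new bracket [-2.5, -2]
m = -2.25, g(m) = 3.015625 (+); new bracket [-2.25, -2]
m = -2.125, g(m) = 0.876953 (+); new bracket [-2.125, -2]
m = -2.0625, g(m) = -0.0935 (−); new bracket [-2.125, -2.0625]

-0.0935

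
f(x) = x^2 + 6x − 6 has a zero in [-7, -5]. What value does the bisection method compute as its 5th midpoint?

x = -6 gives f = -6, negative; keep [-7, -6]
x = -6.5 gives f = -2.75, negative; keep [-7, -6.5]
x = -6.75 gives f = -0.9375, negative; keep [-7, -6.75]
x = -6.875 gives f = 0.0156, positive; keep [-6.875, -6.75]
x = -6.8125 gives f = -0.4648, negative; keep [-6.875, -6.8125]

-6.8125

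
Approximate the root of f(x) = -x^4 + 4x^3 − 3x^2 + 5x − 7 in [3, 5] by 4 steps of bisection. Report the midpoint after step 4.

3.375

x = 4 gives f = -35, negative; keep [3, 4]
x = 3.5 gives f = -4.8125, negative; keep [3, 3.5]
x = 3.25 gives f = 3.308594, positive; keep [3.25, 3.5]
x = 3.375 gives f = -0.2698, negative; keep [3.25, 3.375]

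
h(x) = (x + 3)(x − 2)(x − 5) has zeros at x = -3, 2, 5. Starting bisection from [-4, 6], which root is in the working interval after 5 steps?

-3

midpoint 1: h = 16 > 0 → [-4, 1]
midpoint -1.5: h = 34.125 > 0 → [-4, -1.5]
midpoint -2.75: h = 9.203125 > 0 → [-4, -2.75]
midpoint -3.375: h = -16.8809 < 0 → [-3.375, -2.75]
midpoint -3.0625: h = -2.551 < 0 → [-3.0625, -2.75]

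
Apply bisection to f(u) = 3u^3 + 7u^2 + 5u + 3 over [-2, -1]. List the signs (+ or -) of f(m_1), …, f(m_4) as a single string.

u = -1.5 gives f = 1.125, positive; keep [-2, -1.5]
u = -1.75 gives f = -0.390625, negative; keep [-1.75, -1.5]
u = -1.625 gives f = 0.486328, positive; keep [-1.75, -1.625]
u = -1.6875 gives f = 0.0798, positive; keep [-1.75, -1.6875]

+-++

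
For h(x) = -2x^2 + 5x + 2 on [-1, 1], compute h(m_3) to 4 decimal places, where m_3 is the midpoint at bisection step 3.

0.6250

x = 0 gives h = 2, positive; keep [-1, 0]
x = -0.5 gives h = -1, negative; keep [-0.5, 0]
x = -0.25 gives h = 0.625, positive; keep [-0.5, -0.25]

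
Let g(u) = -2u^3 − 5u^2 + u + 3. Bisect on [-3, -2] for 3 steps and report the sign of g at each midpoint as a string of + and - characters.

+--

midpoint -2.5: g = 0.5 > 0 → [-2.5, -2]
midpoint -2.25: g = -1.78125 < 0 → [-2.5, -2.25]
midpoint -2.375: g = -0.785156 < 0 → [-2.5, -2.375]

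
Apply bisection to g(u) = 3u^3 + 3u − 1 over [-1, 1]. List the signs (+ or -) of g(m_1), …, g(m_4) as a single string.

g(0) = -1 < 0, so the root lies in [0, 1]
g(0.5) = 0.875 > 0, so the root lies in [0, 0.5]
g(0.25) = -0.203125 < 0, so the root lies in [0.25, 0.5]
g(0.375) = 0.2832 > 0, so the root lies in [0.25, 0.375]

-+-+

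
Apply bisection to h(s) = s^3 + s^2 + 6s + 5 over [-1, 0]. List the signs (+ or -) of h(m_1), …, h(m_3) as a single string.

++-

midpoint -0.5: h = 2.125 > 0 → [-1, -0.5]
midpoint -0.75: h = 0.640625 > 0 → [-1, -0.75]
midpoint -0.875: h = -0.154297 < 0 → [-0.875, -0.75]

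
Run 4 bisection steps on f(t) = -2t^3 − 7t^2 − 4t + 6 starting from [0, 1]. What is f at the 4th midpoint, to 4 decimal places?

midpoint 0.5: f = 2 > 0 → [0.5, 1]
midpoint 0.75: f = -1.78125 < 0 → [0.5, 0.75]
midpoint 0.625: f = 0.277344 > 0 → [0.625, 0.75]
midpoint 0.6875: f = -0.7085 < 0 → [0.625, 0.6875]

-0.7085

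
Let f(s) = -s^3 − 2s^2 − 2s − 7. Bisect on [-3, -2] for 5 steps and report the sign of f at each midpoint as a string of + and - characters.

+--++

m = -2.5, f(m) = 1.125 (+); new bracket [-2.5, -2]
m = -2.25, f(m) = -1.234375 (−); new bracket [-2.5, -2.25]
m = -2.375, f(m) = -0.134766 (−); new bracket [-2.5, -2.375]
m = -2.4375, f(m) = 0.4744 (+); new bracket [-2.4375, -2.375]
m = -2.40625, f(m) = 0.1647 (+); new bracket [-2.40625, -2.375]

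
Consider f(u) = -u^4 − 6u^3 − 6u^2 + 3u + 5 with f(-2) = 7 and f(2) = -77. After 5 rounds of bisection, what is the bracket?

f(0) = 5 > 0, so the root lies in [0, 2]
f(1) = -5 < 0, so the root lies in [0, 1]
f(0.5) = 4.1875 > 0, so the root lies in [0.5, 1]
f(0.75) = 1.0273 > 0, so the root lies in [0.75, 1]
f(0.875) = -1.5745 < 0, so the root lies in [0.75, 0.875]

[0.75, 0.875]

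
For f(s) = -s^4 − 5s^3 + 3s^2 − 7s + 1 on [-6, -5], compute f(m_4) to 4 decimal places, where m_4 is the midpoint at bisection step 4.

11.3711

f(-5.5) = 47.0625 > 0, so the root lies in [-6, -5.5]
f(-5.75) = -2.144531 < 0, so the root lies in [-5.75, -5.5]
f(-5.625) = 24.060303 > 0, so the root lies in [-5.75, -5.625]
f(-5.6875) = 11.3711 > 0, so the root lies in [-5.75, -5.6875]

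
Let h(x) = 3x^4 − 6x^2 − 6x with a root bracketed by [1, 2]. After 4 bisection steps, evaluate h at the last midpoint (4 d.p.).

x = 1.5 gives h = -7.3125, negative; keep [1.5, 2]
x = 1.75 gives h = -0.738281, negative; keep [1.75, 2]
x = 1.875 gives h = 4.735107, positive; keep [1.75, 1.875]
x = 1.8125 gives h = 1.7908, positive; keep [1.75, 1.8125]

1.7908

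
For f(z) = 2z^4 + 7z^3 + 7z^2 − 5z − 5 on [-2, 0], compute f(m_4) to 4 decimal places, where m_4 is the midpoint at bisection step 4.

-0.5444

m = -1, f(m) = 2 (+); new bracket [-1, 0]
m = -0.5, f(m) = -1.5 (−); new bracket [-1, -0.5]
m = -0.75, f(m) = 0.367188 (+); new bracket [-0.75, -0.5]
m = -0.625, f(m) = -0.5444 (−); new bracket [-0.75, -0.625]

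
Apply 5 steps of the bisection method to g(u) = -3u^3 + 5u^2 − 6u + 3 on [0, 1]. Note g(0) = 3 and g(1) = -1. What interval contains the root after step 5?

u = 0.5 gives g = 0.875, positive; keep [0.5, 1]
u = 0.75 gives g = 0.046875, positive; keep [0.75, 1]
u = 0.875 gives g = -0.431641, negative; keep [0.75, 0.875]
u = 0.8125 gives g = -0.1833, negative; keep [0.75, 0.8125]
u = 0.78125 gives g = -0.0663, negative; keep [0.75, 0.78125]

[0.75, 0.78125]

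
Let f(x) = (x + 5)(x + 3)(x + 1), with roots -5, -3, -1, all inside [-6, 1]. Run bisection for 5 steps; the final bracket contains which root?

midpoint -2.5: f = -1.875 < 0 → [-2.5, 1]
midpoint -0.75: f = 2.390625 > 0 → [-2.5, -0.75]
midpoint -1.625: f = -2.900391 < 0 → [-1.625, -0.75]
midpoint -1.1875: f = -1.2957 < 0 → [-1.1875, -0.75]
midpoint -0.96875: f = 0.2559 > 0 → [-1.1875, -0.96875]

-1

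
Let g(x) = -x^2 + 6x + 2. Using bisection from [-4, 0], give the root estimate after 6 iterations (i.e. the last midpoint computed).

-0.3125

m = -2, g(m) = -14 (−); new bracket [-2, 0]
m = -1, g(m) = -5 (−); new bracket [-1, 0]
m = -0.5, g(m) = -1.25 (−); new bracket [-0.5, 0]
m = -0.25, g(m) = 0.4375 (+); new bracket [-0.5, -0.25]
m = -0.375, g(m) = -0.3906 (−); new bracket [-0.375, -0.25]
m = -0.3125, g(m) = 0.0273 (+); new bracket [-0.375, -0.3125]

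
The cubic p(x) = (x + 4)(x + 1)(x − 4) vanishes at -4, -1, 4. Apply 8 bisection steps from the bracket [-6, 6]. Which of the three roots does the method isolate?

x = 0 gives p = -16, negative; keep [0, 6]
x = 3 gives p = -28, negative; keep [3, 6]
x = 4.5 gives p = 23.375, positive; keep [3, 4.5]
x = 3.75 gives p = -9.2031, negative; keep [3.75, 4.5]
x = 4.125 gives p = 5.2051, positive; keep [3.75, 4.125]
x = 3.9375 gives p = -2.4495, negative; keep [3.9375, 4.125]
x = 4.03125 gives p = 1.2627, positive; keep [3.9375, 4.03125]
x = 3.984375 gives p = -0.6218, negative; keep [3.984375, 4.03125]

4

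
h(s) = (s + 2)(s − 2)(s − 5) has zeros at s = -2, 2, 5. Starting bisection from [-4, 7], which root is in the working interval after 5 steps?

-2

h(1.5) = 6.125 > 0, so the root lies in [-4, 1.5]
h(-1.25) = 15.234375 > 0, so the root lies in [-4, -1.25]
h(-2.625) = -22.041016 < 0, so the root lies in [-2.625, -1.25]
h(-1.9375) = 1.7073 > 0, so the root lies in [-2.625, -1.9375]
h(-2.28125) = -8.7674 < 0, so the root lies in [-2.28125, -1.9375]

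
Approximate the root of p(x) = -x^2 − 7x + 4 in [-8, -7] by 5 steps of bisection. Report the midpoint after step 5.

x = -7.5 gives p = 0.25, positive; keep [-8, -7.5]
x = -7.75 gives p = -1.8125, negative; keep [-7.75, -7.5]
x = -7.625 gives p = -0.765625, negative; keep [-7.625, -7.5]
x = -7.5625 gives p = -0.2539, negative; keep [-7.5625, -7.5]
x = -7.53125 gives p = -0.001, negative; keep [-7.53125, -7.5]

-7.53125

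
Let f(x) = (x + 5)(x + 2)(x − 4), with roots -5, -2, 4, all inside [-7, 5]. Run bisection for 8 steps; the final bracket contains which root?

4

x = -1 gives f = -20, negative; keep [-1, 5]
x = 2 gives f = -56, negative; keep [2, 5]
x = 3.5 gives f = -23.375, negative; keep [3.5, 5]
x = 4.25 gives f = 14.4531, positive; keep [3.5, 4.25]
x = 3.875 gives f = -6.5176, negative; keep [3.875, 4.25]
x = 4.0625 gives f = 3.4338, positive; keep [3.875, 4.0625]
x = 3.96875 gives f = -1.6729, negative; keep [3.96875, 4.0625]
x = 4.015625 gives f = 0.8474, positive; keep [3.96875, 4.015625]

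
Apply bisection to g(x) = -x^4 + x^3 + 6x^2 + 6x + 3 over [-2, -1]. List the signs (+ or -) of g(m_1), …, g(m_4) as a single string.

g(-1.5) = -0.9375 < 0, so the root lies in [-1.5, -1]
g(-1.25) = 0.480469 > 0, so the root lies in [-1.5, -1.25]
g(-1.375) = -0.080322 < 0, so the root lies in [-1.375, -1.25]
g(-1.3125) = 0.2324 > 0, so the root lies in [-1.375, -1.3125]

-+-+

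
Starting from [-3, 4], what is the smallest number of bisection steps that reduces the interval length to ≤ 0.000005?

Width after n steps is 7/2^n. Need 2^n ≥ 7/0.000005 = 1400000.
2^20 = 1048576 < 1400000 ≤ 2^21 = 2097152, so n = 21.

21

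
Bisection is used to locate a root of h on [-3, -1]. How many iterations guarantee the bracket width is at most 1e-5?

Width after n steps is 2/2^n. Need 2^n ≥ 2/1e-5 = 200000.
2^17 = 131072 < 200000 ≤ 2^18 = 262144, so n = 18.

18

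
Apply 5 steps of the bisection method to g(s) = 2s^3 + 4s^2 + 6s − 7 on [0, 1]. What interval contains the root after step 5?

g(0.5) = -2.75 < 0, so the root lies in [0.5, 1]
g(0.75) = 0.59375 > 0, so the root lies in [0.5, 0.75]
g(0.625) = -1.199219 < 0, so the root lies in [0.625, 0.75]
g(0.6875) = -0.3345 < 0, so the root lies in [0.6875, 0.75]
g(0.71875) = 0.1215 > 0, so the root lies in [0.6875, 0.71875]

[0.6875, 0.71875]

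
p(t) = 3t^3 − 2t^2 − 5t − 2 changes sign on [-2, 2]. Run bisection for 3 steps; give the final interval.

[1.5, 2]

t = 0 gives p = -2, negative; keep [0, 2]
t = 1 gives p = -6, negative; keep [1, 2]
t = 1.5 gives p = -3.875, negative; keep [1.5, 2]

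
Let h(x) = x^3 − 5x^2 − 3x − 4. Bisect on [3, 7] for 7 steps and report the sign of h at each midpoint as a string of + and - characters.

midpoint 5: h = -19 < 0 → [5, 7]
midpoint 6: h = 14 > 0 → [5, 6]
midpoint 5.5: h = -5.375 < 0 → [5.5, 6]
midpoint 5.75: h = 3.5469 > 0 → [5.5, 5.75]
midpoint 5.625: h = -1.0996 < 0 → [5.625, 5.75]
midpoint 5.6875: h = 1.1765 > 0 → [5.625, 5.6875]
midpoint 5.65625: h = 0.0268 > 0 → [5.625, 5.65625]

-+-+-++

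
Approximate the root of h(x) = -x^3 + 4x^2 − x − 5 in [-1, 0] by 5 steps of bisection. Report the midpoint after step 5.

m = -0.5, h(m) = -3.375 (−); new bracket [-1, -0.5]
m = -0.75, h(m) = -1.578125 (−); new bracket [-1, -0.75]
m = -0.875, h(m) = -0.392578 (−); new bracket [-1, -0.875]
m = -0.9375, h(m) = 0.2771 (+); new bracket [-0.9375, -0.875]
m = -0.90625, h(m) = -0.0643 (−); new bracket [-0.9375, -0.90625]

-0.90625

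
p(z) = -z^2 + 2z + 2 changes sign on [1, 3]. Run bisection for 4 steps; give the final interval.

m = 2, p(m) = 2 (+); new bracket [2, 3]
m = 2.5, p(m) = 0.75 (+); new bracket [2.5, 3]
m = 2.75, p(m) = -0.0625 (−); new bracket [2.5, 2.75]
m = 2.625, p(m) = 0.3594 (+); new bracket [2.625, 2.75]

[2.625, 2.75]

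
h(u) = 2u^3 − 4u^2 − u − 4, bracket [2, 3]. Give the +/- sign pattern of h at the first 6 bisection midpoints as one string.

-+++++

h(2.5) = -0.25 < 0, so the root lies in [2.5, 3]
h(2.75) = 4.59375 > 0, so the root lies in [2.5, 2.75]
h(2.625) = 1.988281 > 0, so the root lies in [2.5, 2.625]
h(2.5625) = 0.8247 > 0, so the root lies in [2.5, 2.5625]
h(2.53125) = 0.2764 > 0, so the root lies in [2.5, 2.53125]
h(2.515625) = 0.0105 > 0, so the root lies in [2.5, 2.515625]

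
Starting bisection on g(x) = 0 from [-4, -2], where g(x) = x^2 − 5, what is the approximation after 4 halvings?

midpoint -3: g = 4 > 0 → [-3, -2]
midpoint -2.5: g = 1.25 > 0 → [-2.5, -2]
midpoint -2.25: g = 0.0625 > 0 → [-2.25, -2]
midpoint -2.125: g = -0.4844 < 0 → [-2.25, -2.125]

-2.125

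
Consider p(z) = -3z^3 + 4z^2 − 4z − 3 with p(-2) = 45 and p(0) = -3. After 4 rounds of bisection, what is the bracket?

[-0.5, -0.375]

p(-1) = 8 > 0, so the root lies in [-1, 0]
p(-0.5) = 0.375 > 0, so the root lies in [-0.5, 0]
p(-0.25) = -1.703125 < 0, so the root lies in [-0.5, -0.25]
p(-0.375) = -0.7793 < 0, so the root lies in [-0.5, -0.375]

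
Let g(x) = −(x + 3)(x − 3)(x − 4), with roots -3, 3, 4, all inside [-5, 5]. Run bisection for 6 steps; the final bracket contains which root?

midpoint 0: g = -36 < 0 → [-5, 0]
midpoint -2.5: g = -17.875 < 0 → [-5, -2.5]
midpoint -3.75: g = 39.234375 > 0 → [-3.75, -2.5]
midpoint -3.125: g = 5.4551 > 0 → [-3.125, -2.5]
midpoint -2.8125: g = -7.4246 < 0 → [-3.125, -2.8125]
midpoint -2.96875: g = -1.2998 < 0 → [-3.125, -2.96875]

-3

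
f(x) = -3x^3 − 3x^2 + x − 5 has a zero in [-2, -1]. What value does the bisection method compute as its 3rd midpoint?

-1.625

midpoint -1.5: f = -3.125 < 0 → [-2, -1.5]
midpoint -1.75: f = 0.140625 > 0 → [-1.75, -1.5]
midpoint -1.625: f = -1.673828 < 0 → [-1.75, -1.625]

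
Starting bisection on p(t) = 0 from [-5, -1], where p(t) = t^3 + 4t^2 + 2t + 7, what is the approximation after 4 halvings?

p(-3) = 10 > 0, so the root lies in [-5, -3]
p(-4) = -1 < 0, so the root lies in [-4, -3]
p(-3.5) = 6.125 > 0, so the root lies in [-4, -3.5]
p(-3.75) = 3.0156 > 0, so the root lies in [-4, -3.75]

-3.75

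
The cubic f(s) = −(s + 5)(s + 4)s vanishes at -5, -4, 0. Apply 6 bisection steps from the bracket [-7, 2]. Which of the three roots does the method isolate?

0

m = -2.5, f(m) = 9.375 (+); new bracket [-2.5, 2]
m = -0.25, f(m) = 4.453125 (+); new bracket [-0.25, 2]
m = 0.875, f(m) = -25.060547 (−); new bracket [-0.25, 0.875]
m = 0.3125, f(m) = -7.1594 (−); new bracket [-0.25, 0.3125]
m = 0.03125, f(m) = -0.6338 (−); new bracket [-0.25, 0.03125]
m = -0.109375, f(m) = 2.0811 (+); new bracket [-0.109375, 0.03125]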